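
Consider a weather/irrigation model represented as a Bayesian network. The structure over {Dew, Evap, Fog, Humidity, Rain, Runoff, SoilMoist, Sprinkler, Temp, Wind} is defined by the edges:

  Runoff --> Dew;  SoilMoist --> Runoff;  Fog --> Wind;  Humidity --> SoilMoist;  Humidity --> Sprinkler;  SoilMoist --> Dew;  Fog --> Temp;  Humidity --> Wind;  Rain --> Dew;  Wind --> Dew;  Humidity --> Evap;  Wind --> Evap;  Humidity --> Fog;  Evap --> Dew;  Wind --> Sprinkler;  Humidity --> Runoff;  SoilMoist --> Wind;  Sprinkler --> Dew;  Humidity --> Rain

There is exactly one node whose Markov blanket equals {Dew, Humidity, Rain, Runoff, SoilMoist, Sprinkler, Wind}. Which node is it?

Evap

The target node must have every member of {Dew, Humidity, Rain, Runoff, SoilMoist, Sprinkler, Wind} as a parent, child, or co-parent, and no others.
Parents of Evap: Humidity, Wind; children: Dew; co-parents: Rain, Runoff, SoilMoist, Sprinkler, Wind.
These exactly cover the given set, so the node is Evap.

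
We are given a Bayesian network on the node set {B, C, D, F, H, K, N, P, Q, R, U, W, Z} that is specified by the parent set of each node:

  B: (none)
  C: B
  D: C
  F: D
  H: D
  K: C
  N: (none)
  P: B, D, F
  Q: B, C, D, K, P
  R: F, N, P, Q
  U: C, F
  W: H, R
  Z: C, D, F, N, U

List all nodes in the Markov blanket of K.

The Markov blanket of a node is its parents, its children, and the other parents of its children.
K's parents: C.
Ch(K) = {Q}.
Parents of each child, excluding K:
  Q: B, C, D, P
MB(K) = {B, C, D, P, Q}.

{B, C, D, P, Q}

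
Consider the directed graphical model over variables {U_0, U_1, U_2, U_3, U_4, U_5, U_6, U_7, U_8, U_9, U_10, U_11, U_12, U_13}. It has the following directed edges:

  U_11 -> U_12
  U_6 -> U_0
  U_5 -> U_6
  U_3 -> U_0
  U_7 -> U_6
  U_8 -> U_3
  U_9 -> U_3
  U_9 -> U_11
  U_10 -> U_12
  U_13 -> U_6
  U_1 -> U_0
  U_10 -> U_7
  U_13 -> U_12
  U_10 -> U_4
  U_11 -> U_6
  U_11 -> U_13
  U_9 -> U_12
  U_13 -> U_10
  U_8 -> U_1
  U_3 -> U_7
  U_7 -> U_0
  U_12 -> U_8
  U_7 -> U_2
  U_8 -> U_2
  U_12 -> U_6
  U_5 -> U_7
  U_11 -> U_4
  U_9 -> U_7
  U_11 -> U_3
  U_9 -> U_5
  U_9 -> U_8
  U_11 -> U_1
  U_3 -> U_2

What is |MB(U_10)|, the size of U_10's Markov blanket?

Pa(U_10) = {U_13}.
Children of U_10: U_4, U_7, U_12.
For each child, the remaining parents (spouses of U_10):
  U_12: U_9, U_11, U_13
  U_7: U_3, U_5, U_9
  U_4: U_11
MB(U_10) = {U_3, U_4, U_5, U_7, U_9, U_11, U_12, U_13}, which has 8 nodes.

8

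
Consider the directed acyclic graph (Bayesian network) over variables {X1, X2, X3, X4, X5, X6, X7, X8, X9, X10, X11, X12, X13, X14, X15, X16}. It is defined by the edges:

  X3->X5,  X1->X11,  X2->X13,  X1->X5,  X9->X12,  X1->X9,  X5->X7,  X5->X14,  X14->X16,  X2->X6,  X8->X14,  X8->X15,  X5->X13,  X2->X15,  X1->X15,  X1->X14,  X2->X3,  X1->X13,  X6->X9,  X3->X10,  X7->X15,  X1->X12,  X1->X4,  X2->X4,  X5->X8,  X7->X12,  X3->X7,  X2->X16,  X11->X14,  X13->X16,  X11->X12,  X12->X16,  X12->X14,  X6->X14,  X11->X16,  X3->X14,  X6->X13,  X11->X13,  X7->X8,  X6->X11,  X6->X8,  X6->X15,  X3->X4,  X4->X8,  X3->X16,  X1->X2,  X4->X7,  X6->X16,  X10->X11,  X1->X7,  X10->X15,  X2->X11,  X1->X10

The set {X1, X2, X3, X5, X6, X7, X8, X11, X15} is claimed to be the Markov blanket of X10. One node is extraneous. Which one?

Recall MB(v) = parents ∪ children ∪ spouses, where spouses are the other parents of v's children.
X10's parents: X1, X3.
Children of X10: X11, X15.
For each child, the remaining parents (spouses of X10):
  parents(X11) \ {X10} = {X1, X2, X6}.
  parents(X15) \ {X10} = {X1, X2, X6, X7, X8}.
MB(X10) = {X1, X2, X3, X6, X7, X8, X11, X15}.
X5 is neither a parent, child, nor co-parent of X10, so it does not belong.

X5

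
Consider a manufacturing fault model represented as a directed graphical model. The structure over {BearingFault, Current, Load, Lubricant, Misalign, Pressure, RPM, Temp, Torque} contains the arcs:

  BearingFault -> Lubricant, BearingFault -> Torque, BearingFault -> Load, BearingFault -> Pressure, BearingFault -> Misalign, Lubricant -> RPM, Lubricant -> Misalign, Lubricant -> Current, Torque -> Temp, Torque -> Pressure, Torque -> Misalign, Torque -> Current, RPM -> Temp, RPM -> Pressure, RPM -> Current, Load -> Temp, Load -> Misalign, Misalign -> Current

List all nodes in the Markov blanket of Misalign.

{BearingFault, Current, Load, Lubricant, RPM, Torque}

Parents of Misalign: BearingFault, Load, Lubricant, Torque.
Misalign has child Current.
Parents of each child, excluding Misalign:
  parents(Current) \ {Misalign} = {Lubricant, RPM, Torque}.
Taking the union gives {BearingFault, Current, Load, Lubricant, RPM, Torque}.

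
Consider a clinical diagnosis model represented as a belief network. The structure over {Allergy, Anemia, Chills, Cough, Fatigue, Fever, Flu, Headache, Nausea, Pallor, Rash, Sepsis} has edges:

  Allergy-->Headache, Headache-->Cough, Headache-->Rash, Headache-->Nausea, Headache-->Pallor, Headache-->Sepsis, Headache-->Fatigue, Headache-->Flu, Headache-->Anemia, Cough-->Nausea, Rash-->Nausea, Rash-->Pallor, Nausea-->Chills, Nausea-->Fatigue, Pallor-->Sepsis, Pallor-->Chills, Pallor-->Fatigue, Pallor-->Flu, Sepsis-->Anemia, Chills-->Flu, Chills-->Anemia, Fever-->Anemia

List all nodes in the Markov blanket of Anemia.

{Chills, Fever, Headache, Sepsis}

Parents of Anemia: Chills, Fever, Headache, Sepsis.
Ch(Anemia) = {}.
With no children, Anemia has no spouses; the co-parent set is empty.
MB(Anemia) = {Chills, Fever, Headache, Sepsis}.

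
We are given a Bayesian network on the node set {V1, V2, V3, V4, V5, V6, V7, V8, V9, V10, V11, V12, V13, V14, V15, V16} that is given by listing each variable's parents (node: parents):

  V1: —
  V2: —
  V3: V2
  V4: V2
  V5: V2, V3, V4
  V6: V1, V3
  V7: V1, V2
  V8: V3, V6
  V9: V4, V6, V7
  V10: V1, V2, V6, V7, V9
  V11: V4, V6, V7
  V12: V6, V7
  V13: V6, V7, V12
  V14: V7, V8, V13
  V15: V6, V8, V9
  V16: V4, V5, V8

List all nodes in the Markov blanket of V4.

{V2, V3, V5, V6, V7, V8, V9, V11, V16}

The Markov blanket of a node is its parents, its children, and the other parents of its children.
V4's children: V5, V9, V11, V16.
Pa(V4) = {V2}.
For each child, the remaining parents (spouses of V4):
  V5 also has parents V2, V3.
  parents(V9) \ {V4} = {V6, V7}.
  V11's other parents are V6, V7.
  V16's other parents are V5, V8.
MB(V4) = {V2, V3, V5, V6, V7, V8, V9, V11, V16}.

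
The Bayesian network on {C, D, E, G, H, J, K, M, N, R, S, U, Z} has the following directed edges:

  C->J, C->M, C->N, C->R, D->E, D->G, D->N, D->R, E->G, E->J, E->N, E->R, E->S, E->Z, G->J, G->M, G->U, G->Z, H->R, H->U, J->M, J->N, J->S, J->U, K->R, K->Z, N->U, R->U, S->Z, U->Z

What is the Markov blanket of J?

{C, D, E, G, H, M, N, R, S, U}

Children of J: M, N, S, U.
J's parents: C, E, G.
Parents of each child, excluding J:
  parents(M) \ {J} = {C, G}.
  parents(N) \ {J} = {C, D, E}.
  S also has parent E.
  parents(U) \ {J} = {G, H, N, R}.
MB(J) = {C, D, E, G, H, M, N, R, S, U}.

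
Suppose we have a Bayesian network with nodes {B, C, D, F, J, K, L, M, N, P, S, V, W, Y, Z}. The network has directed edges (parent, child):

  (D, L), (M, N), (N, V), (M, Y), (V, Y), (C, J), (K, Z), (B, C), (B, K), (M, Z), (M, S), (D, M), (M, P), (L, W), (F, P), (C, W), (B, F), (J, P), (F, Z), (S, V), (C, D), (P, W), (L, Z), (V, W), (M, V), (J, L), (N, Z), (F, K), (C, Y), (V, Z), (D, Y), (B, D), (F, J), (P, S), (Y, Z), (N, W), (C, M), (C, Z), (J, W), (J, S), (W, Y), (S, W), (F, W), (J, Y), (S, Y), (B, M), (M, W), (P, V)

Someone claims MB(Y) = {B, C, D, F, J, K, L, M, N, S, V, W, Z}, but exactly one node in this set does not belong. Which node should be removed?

B

The Markov blanket of a node is its parents, its children, and the other parents of its children.
Y's parents: C, D, J, M, S, V, W.
Y has child Z.
For each child, the remaining parents (spouses of Y):
  Z's other parents are C, F, K, L, M, N, V.
MB(Y) = {C, D, F, J, K, L, M, N, S, V, W, Z}.
B is neither a parent, child, nor co-parent of Y, so it does not belong.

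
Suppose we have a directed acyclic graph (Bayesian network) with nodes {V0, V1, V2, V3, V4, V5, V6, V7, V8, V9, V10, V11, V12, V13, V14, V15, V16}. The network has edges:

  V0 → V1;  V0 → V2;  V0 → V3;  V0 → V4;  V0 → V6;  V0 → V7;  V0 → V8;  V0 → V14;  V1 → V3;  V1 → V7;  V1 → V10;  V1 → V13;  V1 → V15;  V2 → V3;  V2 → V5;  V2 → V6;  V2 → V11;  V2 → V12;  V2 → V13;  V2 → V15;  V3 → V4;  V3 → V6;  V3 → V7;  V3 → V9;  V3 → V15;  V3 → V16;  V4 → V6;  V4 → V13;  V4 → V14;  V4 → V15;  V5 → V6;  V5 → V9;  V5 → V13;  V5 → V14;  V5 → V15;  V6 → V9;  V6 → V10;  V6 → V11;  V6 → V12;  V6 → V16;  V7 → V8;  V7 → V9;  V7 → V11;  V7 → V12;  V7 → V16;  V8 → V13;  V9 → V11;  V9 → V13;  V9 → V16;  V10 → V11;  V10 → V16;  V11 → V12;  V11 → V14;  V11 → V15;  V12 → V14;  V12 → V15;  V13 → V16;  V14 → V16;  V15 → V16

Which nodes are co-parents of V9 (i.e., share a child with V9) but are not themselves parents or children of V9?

{V1, V2, V4, V8, V10, V14, V15}

Children of V9: V11, V13, V16.
  V11: V2, V6, V7, V10
  V13: V1, V2, V4, V5, V8
  V16: V3, V6, V7, V10, V13, V14, V15
Excluding nodes already adjacent to V9 (V3, V5, V6, V7, V11, V13, V16), the co-parent-only contribution is {V1, V2, V4, V8, V10, V14, V15}.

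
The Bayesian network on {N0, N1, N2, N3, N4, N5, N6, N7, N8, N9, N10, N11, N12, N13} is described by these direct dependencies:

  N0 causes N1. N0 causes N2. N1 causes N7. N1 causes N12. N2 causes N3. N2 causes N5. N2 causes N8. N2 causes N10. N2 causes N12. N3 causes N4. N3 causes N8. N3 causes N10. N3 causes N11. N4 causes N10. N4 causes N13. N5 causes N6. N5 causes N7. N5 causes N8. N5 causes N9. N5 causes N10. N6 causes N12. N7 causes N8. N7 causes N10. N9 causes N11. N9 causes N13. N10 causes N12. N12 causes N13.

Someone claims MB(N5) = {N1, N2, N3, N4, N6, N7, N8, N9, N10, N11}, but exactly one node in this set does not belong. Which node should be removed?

N11

Parents of N5: N2.
Ch(N5) = {N6, N7, N8, N9, N10}.
For each child, the remaining parents (spouses of N5):
  N6: —
  N7: N1
  N8: N2, N3, N7
  N9: —
  N10: N2, N3, N4, N7
MB(N5) = {N1, N2, N3, N4, N6, N7, N8, N9, N10}.
N11 is neither a parent, child, nor co-parent of N5, so it does not belong.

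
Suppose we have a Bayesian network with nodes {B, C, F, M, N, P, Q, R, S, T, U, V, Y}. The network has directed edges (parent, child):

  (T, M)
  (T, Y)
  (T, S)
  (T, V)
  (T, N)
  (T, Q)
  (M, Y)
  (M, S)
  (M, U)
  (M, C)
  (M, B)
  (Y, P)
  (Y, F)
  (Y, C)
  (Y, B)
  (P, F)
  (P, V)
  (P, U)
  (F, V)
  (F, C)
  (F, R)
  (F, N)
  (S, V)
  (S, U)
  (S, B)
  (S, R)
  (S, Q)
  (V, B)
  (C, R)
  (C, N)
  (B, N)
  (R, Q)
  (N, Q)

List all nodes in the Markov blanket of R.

Ch(R) = {Q}.
Parents of R: C, F, S.
For each child, the remaining parents (spouses of R):
  Q: N, S, T
Union: {C, F, S} ∪ {Q} ∪ {N, S, T} = {C, F, N, Q, S, T}.

{C, F, N, Q, S, T}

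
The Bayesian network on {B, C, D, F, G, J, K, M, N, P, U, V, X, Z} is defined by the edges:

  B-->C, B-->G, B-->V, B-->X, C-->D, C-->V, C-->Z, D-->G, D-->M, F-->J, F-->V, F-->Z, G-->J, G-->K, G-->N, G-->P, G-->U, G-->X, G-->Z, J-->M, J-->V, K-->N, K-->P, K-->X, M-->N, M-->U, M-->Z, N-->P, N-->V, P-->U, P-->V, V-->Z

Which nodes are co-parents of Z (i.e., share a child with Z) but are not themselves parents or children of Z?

{}

Z has no children, so it has no co-parents. The set is empty.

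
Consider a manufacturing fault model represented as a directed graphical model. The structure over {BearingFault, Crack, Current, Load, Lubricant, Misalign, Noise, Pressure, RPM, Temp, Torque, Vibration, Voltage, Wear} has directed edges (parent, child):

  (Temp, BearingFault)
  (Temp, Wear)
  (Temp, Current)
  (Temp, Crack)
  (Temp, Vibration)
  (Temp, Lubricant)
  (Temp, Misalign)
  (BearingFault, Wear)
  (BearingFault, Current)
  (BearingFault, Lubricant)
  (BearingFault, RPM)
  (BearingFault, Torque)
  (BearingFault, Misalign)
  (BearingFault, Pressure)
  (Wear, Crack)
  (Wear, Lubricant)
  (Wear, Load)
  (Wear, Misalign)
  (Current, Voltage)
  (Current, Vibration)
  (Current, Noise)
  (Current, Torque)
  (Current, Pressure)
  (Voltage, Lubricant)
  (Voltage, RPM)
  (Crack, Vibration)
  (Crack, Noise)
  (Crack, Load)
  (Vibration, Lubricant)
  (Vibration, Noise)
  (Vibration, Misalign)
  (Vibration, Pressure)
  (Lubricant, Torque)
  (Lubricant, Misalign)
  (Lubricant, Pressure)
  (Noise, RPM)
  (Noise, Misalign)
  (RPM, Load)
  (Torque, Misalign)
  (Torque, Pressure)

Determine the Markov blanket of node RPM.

RPM has parents BearingFault, Noise, Voltage.
RPM has child Load.
Parents of each child, excluding RPM:
  Load also has parents Crack, Wear.
MB(RPM) = {BearingFault, Crack, Load, Noise, Voltage, Wear}.

{BearingFault, Crack, Load, Noise, Voltage, Wear}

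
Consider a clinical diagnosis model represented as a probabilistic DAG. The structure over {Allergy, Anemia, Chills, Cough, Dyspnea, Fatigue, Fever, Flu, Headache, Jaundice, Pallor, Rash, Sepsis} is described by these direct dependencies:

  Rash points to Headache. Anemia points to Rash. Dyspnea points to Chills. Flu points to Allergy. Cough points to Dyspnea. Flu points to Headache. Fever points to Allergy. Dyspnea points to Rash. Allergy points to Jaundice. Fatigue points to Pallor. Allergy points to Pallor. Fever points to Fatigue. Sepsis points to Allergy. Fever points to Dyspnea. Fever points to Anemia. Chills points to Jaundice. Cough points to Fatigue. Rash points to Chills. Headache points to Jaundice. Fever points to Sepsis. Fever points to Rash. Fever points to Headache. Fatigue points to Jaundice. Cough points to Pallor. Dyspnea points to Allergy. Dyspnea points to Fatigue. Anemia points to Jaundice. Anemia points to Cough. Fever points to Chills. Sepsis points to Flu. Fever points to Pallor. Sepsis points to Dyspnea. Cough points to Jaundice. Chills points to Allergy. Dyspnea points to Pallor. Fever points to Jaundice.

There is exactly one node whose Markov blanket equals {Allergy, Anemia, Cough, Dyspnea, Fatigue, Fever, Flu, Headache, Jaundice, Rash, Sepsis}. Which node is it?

Chills

The target node must have every member of {Allergy, Anemia, Cough, Dyspnea, Fatigue, Fever, Flu, Headache, Jaundice, Rash, Sepsis} as a parent, child, or co-parent, and no others.
Parents of Chills: Dyspnea, Fever, Rash; children: Allergy, Jaundice; co-parents: Allergy, Anemia, Cough, Dyspnea, Fatigue, Fever, Flu, Headache, Sepsis.
These exactly cover the given set, so the node is Chills.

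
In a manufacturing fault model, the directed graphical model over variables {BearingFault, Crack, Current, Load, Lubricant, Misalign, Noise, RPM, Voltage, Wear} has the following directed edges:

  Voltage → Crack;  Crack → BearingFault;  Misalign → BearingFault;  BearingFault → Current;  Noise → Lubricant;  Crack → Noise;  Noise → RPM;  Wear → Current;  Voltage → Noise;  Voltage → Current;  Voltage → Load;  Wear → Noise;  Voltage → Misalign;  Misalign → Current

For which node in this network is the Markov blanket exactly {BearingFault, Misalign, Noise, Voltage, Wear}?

The target node must have every member of {BearingFault, Misalign, Noise, Voltage, Wear} as a parent, child, or co-parent, and no others.
Parents of Crack: Voltage; children: BearingFault, Noise; co-parents: Misalign, Voltage, Wear.
These exactly cover the given set, so the node is Crack.

Crack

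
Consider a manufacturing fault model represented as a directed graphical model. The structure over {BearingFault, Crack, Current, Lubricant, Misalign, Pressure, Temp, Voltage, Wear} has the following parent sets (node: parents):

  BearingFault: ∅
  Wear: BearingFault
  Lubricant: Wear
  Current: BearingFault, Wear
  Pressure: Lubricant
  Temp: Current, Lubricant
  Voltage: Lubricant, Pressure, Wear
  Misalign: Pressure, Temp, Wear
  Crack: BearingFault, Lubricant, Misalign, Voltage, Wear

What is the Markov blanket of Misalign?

Misalign's parents: Pressure, Temp, Wear.
Ch(Misalign) = {Crack}.
Parents of each child, excluding Misalign:
  Crack: BearingFault, Lubricant, Voltage, Wear
MB(Misalign) = {BearingFault, Crack, Lubricant, Pressure, Temp, Voltage, Wear}.

{BearingFault, Crack, Lubricant, Pressure, Temp, Voltage, Wear}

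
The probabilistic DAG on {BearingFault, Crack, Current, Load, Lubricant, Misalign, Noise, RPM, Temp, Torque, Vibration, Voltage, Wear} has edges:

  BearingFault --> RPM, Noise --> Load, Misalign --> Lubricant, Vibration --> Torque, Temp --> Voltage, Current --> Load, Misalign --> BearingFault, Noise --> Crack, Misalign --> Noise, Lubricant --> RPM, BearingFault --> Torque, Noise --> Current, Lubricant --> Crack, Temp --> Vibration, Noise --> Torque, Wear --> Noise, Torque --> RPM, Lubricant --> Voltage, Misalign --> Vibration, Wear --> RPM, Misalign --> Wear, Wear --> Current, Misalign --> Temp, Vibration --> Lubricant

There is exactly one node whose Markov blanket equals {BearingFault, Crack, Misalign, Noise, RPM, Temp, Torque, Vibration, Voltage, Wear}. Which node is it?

Lubricant

The target node must have every member of {BearingFault, Crack, Misalign, Noise, RPM, Temp, Torque, Vibration, Voltage, Wear} as a parent, child, or co-parent, and no others.
Parents of Lubricant: Misalign, Vibration; children: Crack, RPM, Voltage; co-parents: BearingFault, Noise, Temp, Torque, Wear.
These exactly cover the given set, so the node is Lubricant.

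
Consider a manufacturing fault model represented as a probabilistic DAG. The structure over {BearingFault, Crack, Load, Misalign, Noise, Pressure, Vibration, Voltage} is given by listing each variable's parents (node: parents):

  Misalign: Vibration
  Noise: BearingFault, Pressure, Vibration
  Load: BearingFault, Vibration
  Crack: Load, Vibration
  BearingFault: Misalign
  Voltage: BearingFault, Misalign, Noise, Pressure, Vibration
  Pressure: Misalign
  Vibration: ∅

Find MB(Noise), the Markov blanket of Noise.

{BearingFault, Misalign, Pressure, Vibration, Voltage}

Noise's parents: BearingFault, Pressure, Vibration.
Noise's children: Voltage.
Other parents of Noise's children:
  Voltage's other parents are BearingFault, Misalign, Pressure, Vibration.
So the Markov blanket of Noise is {BearingFault, Misalign, Pressure, Vibration, Voltage}.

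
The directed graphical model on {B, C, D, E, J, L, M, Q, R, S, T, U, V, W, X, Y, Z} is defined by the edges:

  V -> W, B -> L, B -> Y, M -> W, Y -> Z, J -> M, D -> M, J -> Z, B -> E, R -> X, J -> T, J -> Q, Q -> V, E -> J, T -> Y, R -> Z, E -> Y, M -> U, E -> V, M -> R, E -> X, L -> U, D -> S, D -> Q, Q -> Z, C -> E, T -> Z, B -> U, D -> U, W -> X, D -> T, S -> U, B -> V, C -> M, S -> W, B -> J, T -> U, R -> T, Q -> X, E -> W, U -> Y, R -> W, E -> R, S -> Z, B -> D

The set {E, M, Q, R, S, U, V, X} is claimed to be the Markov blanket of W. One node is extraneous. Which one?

U

Recall MB(v) = parents ∪ children ∪ spouses, where spouses are the other parents of v's children.
W has parents E, M, R, S, V.
Ch(W) = {X}.
Other parents of W's children:
  X also has parents E, Q, R.
MB(W) = {E, M, Q, R, S, V, X}.
U is neither a parent, child, nor co-parent of W, so it does not belong.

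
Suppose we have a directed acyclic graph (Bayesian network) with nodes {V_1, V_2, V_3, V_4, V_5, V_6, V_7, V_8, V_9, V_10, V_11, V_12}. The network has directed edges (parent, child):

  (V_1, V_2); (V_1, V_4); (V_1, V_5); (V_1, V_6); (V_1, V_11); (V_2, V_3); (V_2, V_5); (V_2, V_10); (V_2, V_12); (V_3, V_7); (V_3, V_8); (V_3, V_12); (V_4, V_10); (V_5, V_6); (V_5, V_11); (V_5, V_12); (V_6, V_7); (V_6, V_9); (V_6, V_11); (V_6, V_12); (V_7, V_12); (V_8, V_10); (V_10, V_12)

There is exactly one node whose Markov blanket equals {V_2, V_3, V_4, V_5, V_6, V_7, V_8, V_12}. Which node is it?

The target node must have every member of {V_2, V_3, V_4, V_5, V_6, V_7, V_8, V_12} as a parent, child, or co-parent, and no others.
Parents of V_10: V_2, V_4, V_8; children: V_12; co-parents: V_2, V_3, V_5, V_6, V_7.
These exactly cover the given set, so the node is V_10.

V_10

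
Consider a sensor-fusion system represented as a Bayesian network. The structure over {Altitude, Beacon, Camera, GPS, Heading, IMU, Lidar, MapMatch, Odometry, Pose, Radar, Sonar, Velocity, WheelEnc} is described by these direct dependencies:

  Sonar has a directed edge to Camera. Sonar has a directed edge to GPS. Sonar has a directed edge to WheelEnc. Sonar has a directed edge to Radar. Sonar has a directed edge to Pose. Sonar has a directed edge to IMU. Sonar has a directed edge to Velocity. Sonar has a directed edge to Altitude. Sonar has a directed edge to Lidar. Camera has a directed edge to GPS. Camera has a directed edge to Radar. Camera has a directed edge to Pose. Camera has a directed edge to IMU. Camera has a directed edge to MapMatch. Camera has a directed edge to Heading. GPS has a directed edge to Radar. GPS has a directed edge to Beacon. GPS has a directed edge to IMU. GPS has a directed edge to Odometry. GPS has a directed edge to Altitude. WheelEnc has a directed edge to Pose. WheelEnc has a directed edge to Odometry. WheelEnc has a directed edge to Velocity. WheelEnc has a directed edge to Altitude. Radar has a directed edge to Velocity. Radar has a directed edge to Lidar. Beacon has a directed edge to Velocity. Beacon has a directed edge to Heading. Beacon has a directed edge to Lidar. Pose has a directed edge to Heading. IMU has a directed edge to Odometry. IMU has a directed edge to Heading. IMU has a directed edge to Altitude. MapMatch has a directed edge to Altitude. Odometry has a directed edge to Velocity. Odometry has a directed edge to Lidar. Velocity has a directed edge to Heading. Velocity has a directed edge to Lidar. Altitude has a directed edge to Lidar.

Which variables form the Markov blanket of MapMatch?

By definition, MB(MapMatch) is built from MapMatch's parents, MapMatch's children, and the co-parents of MapMatch.
Pa(MapMatch) = {Camera}.
Ch(MapMatch) = {Altitude}.
Co-parents of MapMatch (other parents of its children):
  parents(Altitude) \ {MapMatch} = {GPS, IMU, Sonar, WheelEnc}.
MB(MapMatch) = {Altitude, Camera, GPS, IMU, Sonar, WheelEnc}.

{Altitude, Camera, GPS, IMU, Sonar, WheelEnc}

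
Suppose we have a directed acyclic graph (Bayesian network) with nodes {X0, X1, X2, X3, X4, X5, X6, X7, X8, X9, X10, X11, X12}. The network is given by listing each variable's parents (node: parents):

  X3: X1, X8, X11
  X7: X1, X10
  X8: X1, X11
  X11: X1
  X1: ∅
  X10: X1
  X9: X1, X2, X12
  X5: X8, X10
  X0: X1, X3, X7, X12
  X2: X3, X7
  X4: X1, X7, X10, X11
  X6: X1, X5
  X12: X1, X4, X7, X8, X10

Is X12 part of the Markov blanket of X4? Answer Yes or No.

X12 is a child of X4.
So X12 ∈ MB(X4).

Yes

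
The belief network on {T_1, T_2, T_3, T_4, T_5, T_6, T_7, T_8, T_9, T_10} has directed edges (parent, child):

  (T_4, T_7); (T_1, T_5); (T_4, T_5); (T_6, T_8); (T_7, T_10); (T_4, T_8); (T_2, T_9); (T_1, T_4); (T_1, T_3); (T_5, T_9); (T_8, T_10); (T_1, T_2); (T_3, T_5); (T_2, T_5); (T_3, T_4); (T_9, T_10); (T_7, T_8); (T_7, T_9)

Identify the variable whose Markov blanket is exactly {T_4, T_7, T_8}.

The target node must have every member of {T_4, T_7, T_8} as a parent, child, or co-parent, and no others.
Parents of T_6: none; children: T_8; co-parents: T_4, T_7.
These exactly cover the given set, so the node is T_6.

T_6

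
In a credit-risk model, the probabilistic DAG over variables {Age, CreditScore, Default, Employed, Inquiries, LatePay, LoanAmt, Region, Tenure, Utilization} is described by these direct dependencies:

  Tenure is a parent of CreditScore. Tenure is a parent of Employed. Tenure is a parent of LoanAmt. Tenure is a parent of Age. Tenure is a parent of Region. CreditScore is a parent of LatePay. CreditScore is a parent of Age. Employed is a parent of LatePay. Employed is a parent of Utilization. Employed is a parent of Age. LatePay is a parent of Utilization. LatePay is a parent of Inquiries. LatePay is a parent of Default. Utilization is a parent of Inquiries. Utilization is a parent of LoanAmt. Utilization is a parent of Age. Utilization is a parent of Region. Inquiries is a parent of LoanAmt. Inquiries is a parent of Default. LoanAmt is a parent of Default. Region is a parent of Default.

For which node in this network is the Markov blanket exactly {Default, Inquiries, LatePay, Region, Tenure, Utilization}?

The target node must have every member of {Default, Inquiries, LatePay, Region, Tenure, Utilization} as a parent, child, or co-parent, and no others.
Parents of LoanAmt: Inquiries, Tenure, Utilization; children: Default; co-parents: Inquiries, LatePay, Region.
These exactly cover the given set, so the node is LoanAmt.

LoanAmt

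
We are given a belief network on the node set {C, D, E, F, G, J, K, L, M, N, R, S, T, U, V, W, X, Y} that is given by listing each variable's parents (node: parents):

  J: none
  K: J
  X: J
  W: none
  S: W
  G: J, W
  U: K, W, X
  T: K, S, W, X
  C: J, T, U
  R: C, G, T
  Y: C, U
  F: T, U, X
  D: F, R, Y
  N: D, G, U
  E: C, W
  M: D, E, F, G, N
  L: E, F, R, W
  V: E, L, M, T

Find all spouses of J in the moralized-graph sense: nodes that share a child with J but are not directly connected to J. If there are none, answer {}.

{T, U, W}

Children of J: C, G, K, X.
  K: no additional parents.
  X has no other parent.
  G's other parent is W.
  parents(C) \ {J} = {T, U}.
Excluding nodes already adjacent to J (C, G, K, X), the co-parent-only contribution is {T, U, W}.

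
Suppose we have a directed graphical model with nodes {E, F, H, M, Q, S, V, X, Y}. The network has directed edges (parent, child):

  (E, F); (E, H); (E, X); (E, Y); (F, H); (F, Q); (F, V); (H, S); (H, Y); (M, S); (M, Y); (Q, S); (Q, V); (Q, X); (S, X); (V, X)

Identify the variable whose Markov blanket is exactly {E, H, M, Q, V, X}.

The target node must have every member of {E, H, M, Q, V, X} as a parent, child, or co-parent, and no others.
Parents of S: H, M, Q; children: X; co-parents: E, Q, V.
These exactly cover the given set, so the node is S.

S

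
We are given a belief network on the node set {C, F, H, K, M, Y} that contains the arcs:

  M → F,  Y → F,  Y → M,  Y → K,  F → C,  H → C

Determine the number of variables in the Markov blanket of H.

2

Parents of H: none.
H's children: C.
Parents of each child, excluding H:
  parents(C) \ {H} = {F}.
MB(H) = {C, F}, which has 2 nodes.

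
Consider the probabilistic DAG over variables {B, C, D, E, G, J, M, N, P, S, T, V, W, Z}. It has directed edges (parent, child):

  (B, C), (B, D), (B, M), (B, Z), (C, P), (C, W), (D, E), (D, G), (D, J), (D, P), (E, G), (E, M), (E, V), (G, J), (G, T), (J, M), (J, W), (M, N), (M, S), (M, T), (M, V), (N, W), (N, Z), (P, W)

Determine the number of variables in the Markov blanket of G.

A node's Markov blanket = Pa ∪ Ch ∪ (parents of Ch other than the node itself).
G has parents D, E.
G's children: J, T.
For each child, the remaining parents (spouses of G):
  J: D
  T: M
MB(G) = {D, E, J, M, T}, which has 5 nodes.

5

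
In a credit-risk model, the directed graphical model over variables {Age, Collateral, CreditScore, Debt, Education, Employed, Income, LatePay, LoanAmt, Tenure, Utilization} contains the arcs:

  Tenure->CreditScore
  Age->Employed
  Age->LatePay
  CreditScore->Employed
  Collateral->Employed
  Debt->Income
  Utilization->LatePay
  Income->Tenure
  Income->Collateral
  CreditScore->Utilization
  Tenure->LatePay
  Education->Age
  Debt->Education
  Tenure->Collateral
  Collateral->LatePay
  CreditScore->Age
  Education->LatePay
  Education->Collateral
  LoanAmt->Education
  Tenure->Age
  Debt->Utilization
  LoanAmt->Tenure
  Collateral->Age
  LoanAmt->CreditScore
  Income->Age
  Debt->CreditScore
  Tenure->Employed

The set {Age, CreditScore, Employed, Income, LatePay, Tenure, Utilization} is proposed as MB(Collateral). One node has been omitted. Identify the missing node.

Recall MB(v) = parents ∪ children ∪ spouses, where spouses are the other parents of v's children.
Collateral's children: Age, Employed, LatePay.
Parents of Collateral: Education, Income, Tenure.
Parents of each child, excluding Collateral:
  Age's other parents are CreditScore, Education, Income, Tenure.
  LatePay's other parents are Age, Education, Tenure, Utilization.
  Employed's other parents are Age, CreditScore, Tenure.
MB(Collateral) = {Age, CreditScore, Education, Employed, Income, LatePay, Tenure, Utilization}.
Comparing with the claimed set, Education is missing.

Education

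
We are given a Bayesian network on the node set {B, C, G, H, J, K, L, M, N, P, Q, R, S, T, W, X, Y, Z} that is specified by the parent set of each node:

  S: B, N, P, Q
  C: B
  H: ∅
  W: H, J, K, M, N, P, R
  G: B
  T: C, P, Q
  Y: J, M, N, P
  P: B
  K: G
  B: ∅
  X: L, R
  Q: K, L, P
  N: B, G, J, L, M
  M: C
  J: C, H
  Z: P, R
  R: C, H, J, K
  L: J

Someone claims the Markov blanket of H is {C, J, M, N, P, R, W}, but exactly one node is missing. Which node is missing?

The Markov blanket of a node is its parents, its children, and the other parents of its children.
Pa(H) = {}.
Ch(H) = {J, R, W}.
For each child, the remaining parents (spouses of H):
  J: C
  R: C, J, K
  W: J, K, M, N, P, R
MB(H) = {C, J, K, M, N, P, R, W}.
Comparing with the claimed set, K is missing.

K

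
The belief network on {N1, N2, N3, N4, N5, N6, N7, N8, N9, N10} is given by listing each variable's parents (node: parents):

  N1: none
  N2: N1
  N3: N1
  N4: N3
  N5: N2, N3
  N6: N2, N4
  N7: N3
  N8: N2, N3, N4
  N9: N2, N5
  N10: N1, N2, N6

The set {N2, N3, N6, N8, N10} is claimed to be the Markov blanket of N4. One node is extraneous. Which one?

N10

N4's parents: N3.
Children of N4: N6, N8.
Co-parents of N4 (other parents of its children):
  parents(N6) \ {N4} = {N2}.
  parents(N8) \ {N4} = {N2, N3}.
MB(N4) = {N2, N3, N6, N8}.
N10 is neither a parent, child, nor co-parent of N4, so it does not belong.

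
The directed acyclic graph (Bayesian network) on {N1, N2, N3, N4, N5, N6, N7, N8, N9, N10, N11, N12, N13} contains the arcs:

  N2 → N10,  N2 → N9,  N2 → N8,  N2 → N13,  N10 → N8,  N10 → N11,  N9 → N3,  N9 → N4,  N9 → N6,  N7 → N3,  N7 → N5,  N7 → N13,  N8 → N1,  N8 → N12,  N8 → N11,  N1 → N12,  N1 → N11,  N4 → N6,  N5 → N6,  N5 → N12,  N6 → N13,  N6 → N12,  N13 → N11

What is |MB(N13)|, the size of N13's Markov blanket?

By definition, MB(N13) is built from N13's parents, N13's children, and the co-parents of N13.
N13's children: N11.
N13's parents: N2, N6, N7.
Other parents of N13's children:
  N11: N1, N8, N10
MB(N13) = {N1, N2, N6, N7, N8, N10, N11}, which has 7 nodes.

7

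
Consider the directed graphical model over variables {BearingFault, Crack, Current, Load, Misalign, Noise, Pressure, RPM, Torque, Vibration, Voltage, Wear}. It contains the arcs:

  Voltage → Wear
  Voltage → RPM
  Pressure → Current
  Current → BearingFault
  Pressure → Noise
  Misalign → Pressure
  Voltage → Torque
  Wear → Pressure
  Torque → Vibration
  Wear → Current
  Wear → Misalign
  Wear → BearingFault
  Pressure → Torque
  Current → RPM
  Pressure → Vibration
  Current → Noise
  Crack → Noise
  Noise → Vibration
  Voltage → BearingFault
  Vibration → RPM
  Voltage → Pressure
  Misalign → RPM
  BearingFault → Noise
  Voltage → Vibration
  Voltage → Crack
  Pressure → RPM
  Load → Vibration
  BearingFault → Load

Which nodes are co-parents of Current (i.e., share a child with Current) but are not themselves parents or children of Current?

Children of Current: BearingFault, Noise, RPM.
  parents(BearingFault) \ {Current} = {Voltage, Wear}.
  parents(Noise) \ {Current} = {BearingFault, Crack, Pressure}.
  RPM's other parents are Misalign, Pressure, Vibration, Voltage.
Excluding nodes already adjacent to Current (BearingFault, Noise, Pressure, RPM, Wear), the co-parent-only contribution is {Crack, Misalign, Vibration, Voltage}.

{Crack, Misalign, Vibration, Voltage}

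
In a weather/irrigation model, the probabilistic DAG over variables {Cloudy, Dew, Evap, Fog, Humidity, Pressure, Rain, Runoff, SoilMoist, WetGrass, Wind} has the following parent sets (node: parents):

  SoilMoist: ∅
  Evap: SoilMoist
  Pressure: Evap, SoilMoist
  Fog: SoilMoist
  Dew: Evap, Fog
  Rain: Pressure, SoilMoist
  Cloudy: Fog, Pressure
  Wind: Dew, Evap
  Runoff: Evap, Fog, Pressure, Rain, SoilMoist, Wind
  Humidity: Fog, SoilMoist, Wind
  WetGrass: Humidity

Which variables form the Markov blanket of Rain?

Recall MB(v) = parents ∪ children ∪ spouses, where spouses are the other parents of v's children.
Rain's parents: Pressure, SoilMoist.
Rain's children: Runoff.
Co-parents of Rain (other parents of its children):
  Runoff also has parents Evap, Fog, Pressure, SoilMoist, Wind.
MB(Rain) = {Evap, Fog, Pressure, Runoff, SoilMoist, Wind}.

{Evap, Fog, Pressure, Runoff, SoilMoist, Wind}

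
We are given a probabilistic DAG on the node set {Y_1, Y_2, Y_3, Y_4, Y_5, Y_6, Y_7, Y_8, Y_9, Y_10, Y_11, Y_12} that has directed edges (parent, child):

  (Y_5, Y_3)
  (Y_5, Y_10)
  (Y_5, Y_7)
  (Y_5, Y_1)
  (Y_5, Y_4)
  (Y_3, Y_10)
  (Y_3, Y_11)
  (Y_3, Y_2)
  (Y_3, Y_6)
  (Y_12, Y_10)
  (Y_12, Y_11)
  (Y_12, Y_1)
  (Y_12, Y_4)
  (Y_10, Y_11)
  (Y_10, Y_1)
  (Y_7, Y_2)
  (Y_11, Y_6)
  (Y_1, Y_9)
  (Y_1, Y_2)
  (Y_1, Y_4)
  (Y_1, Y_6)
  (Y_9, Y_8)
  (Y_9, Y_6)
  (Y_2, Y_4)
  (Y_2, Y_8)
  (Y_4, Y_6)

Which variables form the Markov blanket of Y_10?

{Y_1, Y_3, Y_5, Y_11, Y_12}

Pa(Y_10) = {Y_3, Y_5, Y_12}.
Y_10's children: Y_1, Y_11.
For each child, the remaining parents (spouses of Y_10):
  Y_11: Y_3, Y_12
  Y_1: Y_5, Y_12
Union: {Y_3, Y_5, Y_12} ∪ {Y_1, Y_11} ∪ {Y_3, Y_5, Y_12} = {Y_1, Y_3, Y_5, Y_11, Y_12}.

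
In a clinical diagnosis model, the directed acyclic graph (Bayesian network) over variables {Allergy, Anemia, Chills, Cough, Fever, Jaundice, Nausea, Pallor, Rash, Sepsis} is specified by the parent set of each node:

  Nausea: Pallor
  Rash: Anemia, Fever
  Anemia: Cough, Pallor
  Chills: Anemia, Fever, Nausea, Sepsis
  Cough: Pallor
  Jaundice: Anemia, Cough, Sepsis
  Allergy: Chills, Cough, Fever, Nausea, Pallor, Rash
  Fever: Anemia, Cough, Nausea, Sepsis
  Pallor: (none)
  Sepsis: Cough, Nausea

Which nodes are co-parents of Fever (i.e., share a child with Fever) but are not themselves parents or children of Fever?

{Pallor}

Children of Fever: Allergy, Chills, Rash.
  Rash: Anemia
  Chills: Anemia, Nausea, Sepsis
  Allergy: Chills, Cough, Nausea, Pallor, Rash
Excluding nodes already adjacent to Fever (Allergy, Anemia, Chills, Cough, Nausea, Rash, Sepsis), the co-parent-only contribution is {Pallor}.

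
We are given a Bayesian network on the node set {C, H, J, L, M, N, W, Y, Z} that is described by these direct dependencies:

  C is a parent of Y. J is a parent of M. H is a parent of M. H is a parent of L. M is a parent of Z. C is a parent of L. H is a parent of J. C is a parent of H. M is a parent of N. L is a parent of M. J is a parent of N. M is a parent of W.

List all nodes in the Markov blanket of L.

L has parents C, H.
Children of L: M.
Other parents of L's children:
  M's other parents are H, J.
So the Markov blanket of L is {C, H, J, M}.

{C, H, J, M}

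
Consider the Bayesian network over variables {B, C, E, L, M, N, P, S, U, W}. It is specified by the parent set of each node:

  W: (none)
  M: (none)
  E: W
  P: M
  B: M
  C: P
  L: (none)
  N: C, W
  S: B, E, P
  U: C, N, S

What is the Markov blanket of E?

A node's Markov blanket = Pa ∪ Ch ∪ (parents of Ch other than the node itself).
Parents of E: W.
E's children: S.
Co-parents of E (other parents of its children):
  parents(S) \ {E} = {B, P}.
MB(E) = {B, P, S, W}.

{B, P, S, W}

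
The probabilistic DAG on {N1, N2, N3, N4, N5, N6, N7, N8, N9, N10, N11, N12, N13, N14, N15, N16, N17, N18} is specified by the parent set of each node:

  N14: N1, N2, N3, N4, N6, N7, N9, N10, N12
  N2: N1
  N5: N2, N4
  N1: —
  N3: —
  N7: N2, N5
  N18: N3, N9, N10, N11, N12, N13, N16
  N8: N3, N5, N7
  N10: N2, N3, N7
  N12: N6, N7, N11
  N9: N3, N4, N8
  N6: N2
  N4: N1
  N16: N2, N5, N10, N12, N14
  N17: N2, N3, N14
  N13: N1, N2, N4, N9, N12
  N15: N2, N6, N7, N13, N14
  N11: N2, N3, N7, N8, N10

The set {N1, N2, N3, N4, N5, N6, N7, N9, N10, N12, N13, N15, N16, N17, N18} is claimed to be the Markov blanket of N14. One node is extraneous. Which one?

N18

By definition, MB(N14) is built from N14's parents, N14's children, and the co-parents of N14.
N14's parents: N1, N2, N3, N4, N6, N7, N9, N10, N12.
Ch(N14) = {N15, N16, N17}.
Other parents of N14's children:
  N15: N2, N6, N7, N13
  N16: N2, N5, N10, N12
  N17: N2, N3
MB(N14) = {N1, N2, N3, N4, N5, N6, N7, N9, N10, N12, N13, N15, N16, N17}.
N18 is neither a parent, child, nor co-parent of N14, so it does not belong.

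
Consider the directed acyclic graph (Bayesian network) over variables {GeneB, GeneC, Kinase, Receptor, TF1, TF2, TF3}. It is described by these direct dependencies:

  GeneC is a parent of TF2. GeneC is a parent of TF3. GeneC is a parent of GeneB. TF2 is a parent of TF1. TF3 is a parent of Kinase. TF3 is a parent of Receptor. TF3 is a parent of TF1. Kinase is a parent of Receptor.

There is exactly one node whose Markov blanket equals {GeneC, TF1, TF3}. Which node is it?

TF2

The target node must have every member of {GeneC, TF1, TF3} as a parent, child, or co-parent, and no others.
Parents of TF2: GeneC; children: TF1; co-parents: TF3.
These exactly cover the given set, so the node is TF2.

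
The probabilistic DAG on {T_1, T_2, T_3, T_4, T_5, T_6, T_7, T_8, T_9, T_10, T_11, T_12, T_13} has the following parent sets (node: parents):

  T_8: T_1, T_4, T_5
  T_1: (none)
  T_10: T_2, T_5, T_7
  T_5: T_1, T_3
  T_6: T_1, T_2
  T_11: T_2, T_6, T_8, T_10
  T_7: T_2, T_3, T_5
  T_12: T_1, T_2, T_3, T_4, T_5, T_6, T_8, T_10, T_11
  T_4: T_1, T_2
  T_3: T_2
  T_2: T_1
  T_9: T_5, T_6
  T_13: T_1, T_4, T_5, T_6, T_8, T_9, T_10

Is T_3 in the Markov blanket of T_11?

T_3 is a co-parent of T_11: both are parents of T_12.
So T_3 ∈ MB(T_11).

Yes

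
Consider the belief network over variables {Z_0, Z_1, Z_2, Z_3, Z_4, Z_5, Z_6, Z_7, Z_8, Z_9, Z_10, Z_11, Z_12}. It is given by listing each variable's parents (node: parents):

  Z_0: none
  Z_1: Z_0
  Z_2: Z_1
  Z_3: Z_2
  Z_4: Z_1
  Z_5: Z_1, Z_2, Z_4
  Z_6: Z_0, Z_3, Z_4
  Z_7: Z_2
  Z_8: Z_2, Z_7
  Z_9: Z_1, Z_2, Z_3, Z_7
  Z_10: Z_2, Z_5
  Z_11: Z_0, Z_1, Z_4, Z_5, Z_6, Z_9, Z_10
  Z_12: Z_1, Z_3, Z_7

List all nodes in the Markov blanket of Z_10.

{Z_0, Z_1, Z_2, Z_4, Z_5, Z_6, Z_9, Z_11}

The Markov blanket of a node is its parents, its children, and the other parents of its children.
Parents of Z_10: Z_2, Z_5.
Z_10 has child Z_11.
Co-parents of Z_10 (other parents of its children):
  Z_11: Z_0, Z_1, Z_4, Z_5, Z_6, Z_9
Taking the union gives {Z_0, Z_1, Z_2, Z_4, Z_5, Z_6, Z_9, Z_11}.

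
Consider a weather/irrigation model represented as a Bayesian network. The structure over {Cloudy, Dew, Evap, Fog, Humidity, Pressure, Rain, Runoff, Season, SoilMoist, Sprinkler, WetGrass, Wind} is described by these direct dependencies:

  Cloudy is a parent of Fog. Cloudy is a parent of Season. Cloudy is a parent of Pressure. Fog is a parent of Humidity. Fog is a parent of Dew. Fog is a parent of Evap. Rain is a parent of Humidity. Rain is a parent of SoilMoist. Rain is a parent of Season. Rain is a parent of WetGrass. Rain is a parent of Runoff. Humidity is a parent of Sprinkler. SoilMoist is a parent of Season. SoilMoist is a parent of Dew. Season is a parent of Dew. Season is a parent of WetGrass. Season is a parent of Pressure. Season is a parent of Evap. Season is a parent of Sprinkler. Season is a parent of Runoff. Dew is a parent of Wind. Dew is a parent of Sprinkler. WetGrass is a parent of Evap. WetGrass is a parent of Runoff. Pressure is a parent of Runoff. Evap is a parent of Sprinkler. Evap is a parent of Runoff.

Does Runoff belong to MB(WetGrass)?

Yes

Runoff is a child of WetGrass.
So Runoff ∈ MB(WetGrass).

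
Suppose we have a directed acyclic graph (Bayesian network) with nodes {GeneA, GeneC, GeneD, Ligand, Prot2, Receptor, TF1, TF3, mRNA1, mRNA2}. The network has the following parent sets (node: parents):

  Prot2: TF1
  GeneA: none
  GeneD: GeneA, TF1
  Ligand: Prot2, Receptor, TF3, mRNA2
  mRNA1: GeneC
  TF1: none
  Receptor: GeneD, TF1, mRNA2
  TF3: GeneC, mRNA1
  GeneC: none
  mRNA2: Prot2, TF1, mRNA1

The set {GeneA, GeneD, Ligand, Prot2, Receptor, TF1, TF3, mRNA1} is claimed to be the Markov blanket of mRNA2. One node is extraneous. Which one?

GeneA

Pa(mRNA2) = {Prot2, TF1, mRNA1}.
Children of mRNA2: Ligand, Receptor.
Co-parents of mRNA2 (other parents of its children):
  Receptor's other parents are GeneD, TF1.
  Ligand also has parents Prot2, Receptor, TF3.
MB(mRNA2) = {GeneD, Ligand, Prot2, Receptor, TF1, TF3, mRNA1}.
GeneA is neither a parent, child, nor co-parent of mRNA2, so it does not belong.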